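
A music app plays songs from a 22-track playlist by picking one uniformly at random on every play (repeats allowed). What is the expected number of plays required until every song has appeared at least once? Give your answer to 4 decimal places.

After k distinct songs have appeared, the next play gives a new one with probability (22-k)/22, so the expected wait for the (k+1)-th is 22/(22-k).
E[T] = 22/22 + 22/21 + 22/20 + ... + 22/2 + 22/1 = 22·H_{22}.
H_{22} = 3.69081, so E[T] = 81.19789.

81.1979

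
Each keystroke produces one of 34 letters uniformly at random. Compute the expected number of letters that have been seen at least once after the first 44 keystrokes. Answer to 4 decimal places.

For each letter, P(seen in 44 keystrokes) = 1 - (33/34)^44 = 0.73113.
By linearity of expectation, E[distinct seen] = 34·(1 - (33/34)^44) = 24.85845.

24.8584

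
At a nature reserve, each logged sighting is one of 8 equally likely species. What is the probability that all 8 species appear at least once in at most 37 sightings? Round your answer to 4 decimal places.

By inclusion–exclusion over which species are missing,
P(all seen) = Σ_{j=0}^{8} (-1)^j C(8,j)((8-j)/8)^37
= 1.00000 - 0.05720 + 0.00067 - 0.00000 + 0.00000 - 0.00000 + 0.00000 - 0.00000 + 0.00000
= 0.94347.

0.9435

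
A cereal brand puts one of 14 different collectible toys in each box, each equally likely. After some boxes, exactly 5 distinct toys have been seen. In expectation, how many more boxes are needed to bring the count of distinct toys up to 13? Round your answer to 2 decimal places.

From k distinct to k+1 distinct takes on average 14/(14-k) boxes.
Sum over k = 5,...,12: E = 14/9 + 14/8 + 14/7 + ... + 14/3 + 14/2 = 25.606.

25.61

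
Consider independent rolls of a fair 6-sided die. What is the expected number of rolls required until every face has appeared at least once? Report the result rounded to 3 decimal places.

14.700

After k distinct faces have appeared, the next roll gives a new one with probability (6-k)/6, so the expected wait for the (k+1)-th is 6/(6-k).
E[T] = 6/6 + 6/5 + 6/4 + 6/3 + 6/2 + 6/1 = 6·H_{6}.
H_{6} = 2.4500, so E[T] = 14.7000.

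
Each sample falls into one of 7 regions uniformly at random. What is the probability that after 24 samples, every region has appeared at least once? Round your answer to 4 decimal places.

0.8334

By inclusion–exclusion over which regions are missing,
P(all seen) = Σ_{j=0}^{7} (-1)^j C(7,j)((7-j)/7)^24
= 1.00000 - 0.17313 + 0.00653 - 0.00005 + 0.00000 - 0.00000 + 0.00000 - 0.00000
= 0.83335.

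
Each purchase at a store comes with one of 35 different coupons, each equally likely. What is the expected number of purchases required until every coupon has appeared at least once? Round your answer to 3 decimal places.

145.137

After k distinct coupons have appeared, the next purchase gives a new one with probability (35-k)/35, so the expected wait for the (k+1)-th is 35/(35-k).
E[T] = 35/35 + 35/34 + 35/33 + ... + 35/2 + 35/1 = 35·H_{35}.
H_{35} = 4.1468, so E[T] = 145.1373.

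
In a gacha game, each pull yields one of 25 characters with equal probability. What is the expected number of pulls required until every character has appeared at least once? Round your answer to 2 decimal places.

After k distinct characters have appeared, the next pull gives a new one with probability (25-k)/25, so the expected wait for the (k+1)-th is 25/(25-k).
E[T] = 25/25 + 25/24 + 25/23 + ... + 25/2 + 25/1 = 25·H_{25}.
H_{25} = 3.816, so E[T] = 95.399.

95.40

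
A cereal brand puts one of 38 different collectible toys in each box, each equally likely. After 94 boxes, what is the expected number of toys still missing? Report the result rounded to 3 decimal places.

3.098

For each toy, P(unseen after 94) = (37/38)^94 = 0.0815.
By linearity of expectation, E[unseen] = 38·(37/38)^94 = 3.0980.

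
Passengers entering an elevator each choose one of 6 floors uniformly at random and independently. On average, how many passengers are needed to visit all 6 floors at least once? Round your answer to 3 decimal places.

14.700

The wait to go from k to k+1 distinct floors is geometric with mean 6/(6-k).
E[T] = 6/6 + 6/5 + 6/4 + 6/3 + 6/2 + 6/1 = 6·H_{6}.
H_{6} = 2.4500, so E[T] = 14.7000.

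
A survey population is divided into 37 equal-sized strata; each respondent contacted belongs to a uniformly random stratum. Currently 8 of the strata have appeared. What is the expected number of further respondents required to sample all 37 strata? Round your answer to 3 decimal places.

146.581

From k distinct to k+1 distinct takes on average 37/(37-k) respondents.
Sum over k = 8,...,36: E = 37/29 + 37/28 + 37/27 + ... + 37/2 + 37/1 = 146.5812.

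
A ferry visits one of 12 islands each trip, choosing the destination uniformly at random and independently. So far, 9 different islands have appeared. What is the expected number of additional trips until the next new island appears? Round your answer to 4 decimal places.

4.0000

Each trip yields a new island with probability (12-9)/12 = 3/12, so the wait is geometric with mean 12/3.
E = 12/3 = 4.00000.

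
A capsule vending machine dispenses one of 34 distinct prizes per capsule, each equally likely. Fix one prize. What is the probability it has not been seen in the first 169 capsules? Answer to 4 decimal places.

Each capsule misses the fixed prize with probability (34-1)/34 = 33/34, independently.
P(still missing after 169) = (33/34)^169 = 0.00644.

0.0064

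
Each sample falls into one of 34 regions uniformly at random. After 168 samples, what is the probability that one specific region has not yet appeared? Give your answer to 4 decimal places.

0.0066

On each sample the fixed region fails to appear with probability 33/34.
P(still missing after 168) = (33/34)^168 = 0.00664.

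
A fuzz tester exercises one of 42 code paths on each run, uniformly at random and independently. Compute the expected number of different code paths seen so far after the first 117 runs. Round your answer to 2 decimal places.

39.50

For each code path, P(seen in 117 runs) = 1 - (41/42)^117 = 0.940.
By linearity of expectation, E[distinct seen] = 42·(1 - (41/42)^117) = 39.495.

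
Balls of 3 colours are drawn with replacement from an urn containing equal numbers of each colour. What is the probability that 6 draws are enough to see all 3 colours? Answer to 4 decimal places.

0.7407

By inclusion–exclusion over which colours are missing,
P(all seen) = Σ_{j=0}^{3} (-1)^j C(3,j)((3-j)/3)^6
= 1.00000 - 0.26337 + 0.00412 - 0.00000
= 0.74074.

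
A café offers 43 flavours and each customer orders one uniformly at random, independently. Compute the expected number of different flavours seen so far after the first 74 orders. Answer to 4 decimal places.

35.4621

For each flavour, P(seen in 74 orders) = 1 - (42/43)^74 = 0.82470.
By linearity of expectation, E[distinct seen] = 43·(1 - (42/43)^74) = 35.46210.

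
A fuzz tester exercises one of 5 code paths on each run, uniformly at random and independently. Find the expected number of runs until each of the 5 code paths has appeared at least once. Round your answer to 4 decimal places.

Split into phases: going from k distinct to k+1 distinct takes on average 5/(5-k) runs.
E[T] = 5/5 + 5/4 + 5/3 + 5/2 + 5/1 = 5·H_{5}.
H_{5} = 2.28333, so E[T] = 11.41667.

11.4167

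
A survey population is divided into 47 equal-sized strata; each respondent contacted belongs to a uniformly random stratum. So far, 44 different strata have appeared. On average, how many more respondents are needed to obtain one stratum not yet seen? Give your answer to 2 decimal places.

The number of respondents until the next new stratum is geometric with success probability 3/47, so its mean is 47/3.
E = 47/3 = 15.667.

15.67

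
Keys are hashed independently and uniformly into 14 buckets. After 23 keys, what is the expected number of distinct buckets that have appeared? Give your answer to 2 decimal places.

11.45

For each bucket, P(seen in 23 keys) = 1 - (13/14)^23 = 0.818.
By linearity of expectation, E[distinct seen] = 14·(1 - (13/14)^23) = 11.454.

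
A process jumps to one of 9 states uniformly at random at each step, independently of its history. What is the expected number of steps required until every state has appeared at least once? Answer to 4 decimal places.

After k distinct states have appeared, the next step gives a new one with probability (9-k)/9, so the expected wait for the (k+1)-th is 9/(9-k).
E[T] = 9/9 + 9/8 + 9/7 + ... + 9/2 + 9/1 = 9·H_{9}.
H_{9} = 2.82897, so E[T] = 25.46071.

25.4607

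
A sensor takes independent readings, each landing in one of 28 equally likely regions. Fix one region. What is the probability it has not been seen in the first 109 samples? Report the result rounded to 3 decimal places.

0.019

On each sample the fixed region fails to appear with probability 27/28.
P(still missing after 109) = (27/28)^109 = 0.0190.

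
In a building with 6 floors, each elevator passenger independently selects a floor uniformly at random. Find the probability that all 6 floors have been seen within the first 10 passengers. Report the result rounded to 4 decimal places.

Let A_i be the event that floor i is missing after 10 passengers. By inclusion–exclusion on the A_i,
P(all seen) = Σ_{j=0}^{6} (-1)^j C(6,j)((6-j)/6)^10
= 1.00000 - 0.96903 + 0.26012 - 0.01953 + 0.00025 - 0.00000 + 0.00000
= 0.27181.

0.2718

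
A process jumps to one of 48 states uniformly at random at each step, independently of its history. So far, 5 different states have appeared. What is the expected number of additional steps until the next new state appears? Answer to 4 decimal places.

1.1163

The number of steps until the next new state is geometric with success probability 43/48, so its mean is 48/43.
E = 48/43 = 1.11628.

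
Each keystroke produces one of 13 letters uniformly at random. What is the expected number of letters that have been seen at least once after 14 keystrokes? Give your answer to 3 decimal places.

For each letter, P(seen in 14 keystrokes) = 1 - (12/13)^14 = 0.6739.
By linearity of expectation, E[distinct seen] = 13·(1 - (12/13)^14) = 8.7609.

8.761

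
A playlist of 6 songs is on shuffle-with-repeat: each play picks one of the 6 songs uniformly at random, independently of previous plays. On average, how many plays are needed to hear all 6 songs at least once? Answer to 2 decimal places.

14.70

Split into phases: going from k distinct to k+1 distinct takes on average 6/(6-k) plays.
E[T] = 6/6 + 6/5 + 6/4 + 6/3 + 6/2 + 6/1 = 6·H_{6}.
H_{6} = 2.450, so E[T] = 14.700.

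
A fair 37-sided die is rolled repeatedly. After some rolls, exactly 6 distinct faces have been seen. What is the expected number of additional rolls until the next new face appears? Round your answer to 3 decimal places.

Each roll yields a new face with probability (37-6)/37 = 31/37, so the wait is geometric with mean 37/31.
E = 37/31 = 1.1935.

1.194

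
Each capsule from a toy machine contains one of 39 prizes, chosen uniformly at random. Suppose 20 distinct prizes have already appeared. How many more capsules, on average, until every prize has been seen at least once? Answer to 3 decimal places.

The wait to go from k to k+1 distinct prizes is geometric with mean 39/(39-k).
Sum over k = 20,...,38: E = 39/19 + 39/18 + 39/17 + ... + 39/2 + 39/1 = 138.3618.

138.362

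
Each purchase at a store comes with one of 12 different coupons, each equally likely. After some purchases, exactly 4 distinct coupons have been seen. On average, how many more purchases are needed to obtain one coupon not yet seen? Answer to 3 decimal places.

The number of purchases until the next new coupon is geometric with success probability 8/12, so its mean is 12/8.
E = 12/8 = 1.5000.

1.500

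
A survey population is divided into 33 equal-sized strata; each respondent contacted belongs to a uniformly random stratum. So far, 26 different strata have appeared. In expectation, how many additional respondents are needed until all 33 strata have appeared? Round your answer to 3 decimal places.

With k distinct strata already seen, the next new one takes an expected 33/(33-k) respondents.
Sum over k = 26,...,32: E = 33/7 + 33/6 + 33/5 + ... + 33/2 + 33/1 = 85.5643.

85.564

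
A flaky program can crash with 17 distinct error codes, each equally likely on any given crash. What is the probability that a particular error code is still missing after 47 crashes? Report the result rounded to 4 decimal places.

0.0579

On each crash the fixed error code fails to appear with probability 16/17.
P(still missing after 47) = (16/17)^47 = 0.05788.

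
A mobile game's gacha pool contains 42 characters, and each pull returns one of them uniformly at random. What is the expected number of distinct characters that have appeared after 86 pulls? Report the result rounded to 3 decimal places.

For each character, P(seen in 86 pulls) = 1 - (41/42)^86 = 0.8741.
By linearity of expectation, E[distinct seen] = 42·(1 - (41/42)^86) = 36.7128.

36.713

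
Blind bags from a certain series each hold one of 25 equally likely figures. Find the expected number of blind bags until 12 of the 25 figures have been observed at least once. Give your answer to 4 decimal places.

15.8956

With k distinct figures already seen, the next new one arrives after an expected 25/(25-k) blind bags.
Sum over k = 0,...,11: E = 25/25 + 25/24 + 25/23 + ... + 25/15 + 25/14 = 15.89561.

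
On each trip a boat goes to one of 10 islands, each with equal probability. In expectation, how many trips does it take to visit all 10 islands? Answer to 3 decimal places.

Split into phases: going from k distinct to k+1 distinct takes on average 10/(10-k) trips.
E[T] = 10/10 + 10/9 + 10/8 + ... + 10/2 + 10/1 = 10·H_{10}.
H_{10} = 2.9290, so E[T] = 29.2897.

29.290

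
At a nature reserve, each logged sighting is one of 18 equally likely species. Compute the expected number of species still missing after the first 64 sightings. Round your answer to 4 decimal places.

0.4640

For each species, P(unseen after 64) = (17/18)^64 = 0.02578.
By linearity of expectation, E[unseen] = 18·(17/18)^64 = 0.46405.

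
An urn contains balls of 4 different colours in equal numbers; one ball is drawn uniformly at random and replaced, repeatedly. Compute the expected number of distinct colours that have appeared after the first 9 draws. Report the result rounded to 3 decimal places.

For each colour, P(seen in 9 draws) = 1 - (3/4)^9 = 0.9249.
By linearity of expectation, E[distinct seen] = 4·(1 - (3/4)^9) = 3.6997.

3.700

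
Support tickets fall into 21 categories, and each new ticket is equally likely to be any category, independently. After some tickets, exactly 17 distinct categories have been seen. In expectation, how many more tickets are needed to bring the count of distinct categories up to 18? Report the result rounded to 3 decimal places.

The wait to go from k to k+1 distinct categories is geometric with mean 21/(21-k).
Only the k = 17 term is needed: E = 21/4 = 5.2500.

5.250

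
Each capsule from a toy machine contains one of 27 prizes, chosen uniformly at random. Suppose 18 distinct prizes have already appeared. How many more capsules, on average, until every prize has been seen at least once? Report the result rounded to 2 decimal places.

76.38

The wait to go from k to k+1 distinct prizes is geometric with mean 27/(27-k).
Sum over k = 18,...,26: E = 27/9 + 27/8 + 27/7 + ... + 27/2 + 27/1 = 76.382.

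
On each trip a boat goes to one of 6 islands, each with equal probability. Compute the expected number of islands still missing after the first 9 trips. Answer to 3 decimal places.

For each island, P(unseen after 9) = (5/6)^9 = 0.1938.
By linearity of expectation, E[unseen] = 6·(5/6)^9 = 1.1628.

1.163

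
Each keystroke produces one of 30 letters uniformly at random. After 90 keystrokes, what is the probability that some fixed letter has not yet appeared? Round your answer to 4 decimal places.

Each keystroke misses the fixed letter with probability (30-1)/30 = 29/30, independently.
P(still missing after 90) = (29/30)^90 = 0.04730.

0.0473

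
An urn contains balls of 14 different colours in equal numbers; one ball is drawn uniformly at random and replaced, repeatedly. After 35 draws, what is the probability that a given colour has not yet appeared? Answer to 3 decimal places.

0.075

Each draw misses the fixed colour with probability (14-1)/14 = 13/14, independently.
P(still missing after 35) = (13/14)^35 = 0.0747.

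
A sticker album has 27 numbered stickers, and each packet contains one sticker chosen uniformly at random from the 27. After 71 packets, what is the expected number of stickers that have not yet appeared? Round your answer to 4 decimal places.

For each sticker, P(unseen after 71) = (26/27)^71 = 0.06859.
By linearity of expectation, E[unseen] = 27·(26/27)^71 = 1.85201.

1.8520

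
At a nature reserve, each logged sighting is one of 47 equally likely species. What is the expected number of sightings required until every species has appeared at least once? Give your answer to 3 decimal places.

Split into phases: going from k distinct to k+1 distinct takes on average 47/(47-k) sightings.
E[T] = 47/47 + 47/46 + 47/45 + ... + 47/2 + 47/1 = 47·H_{47}.
H_{47} = 4.4380, so E[T] = 208.5843.

208.584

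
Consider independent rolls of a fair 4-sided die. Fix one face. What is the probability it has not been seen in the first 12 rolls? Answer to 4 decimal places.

0.0317

On each roll the fixed face fails to appear with probability 3/4.
P(still missing after 12) = (3/4)^12 = 0.03168.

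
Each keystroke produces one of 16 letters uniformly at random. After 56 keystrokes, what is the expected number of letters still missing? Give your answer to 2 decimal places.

For each letter, P(unseen after 56) = (15/16)^56 = 0.027.
By linearity of expectation, E[unseen] = 16·(15/16)^56 = 0.431.

0.43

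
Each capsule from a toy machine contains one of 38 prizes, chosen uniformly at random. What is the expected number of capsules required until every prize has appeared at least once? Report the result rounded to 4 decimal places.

The wait to go from k to k+1 distinct prizes is geometric with mean 38/(38-k).
E[T] = 38/38 + 38/37 + 38/36 + ... + 38/2 + 38/1 = 38·H_{38}.
H_{38} = 4.22790, so E[T] = 160.66028.

160.6603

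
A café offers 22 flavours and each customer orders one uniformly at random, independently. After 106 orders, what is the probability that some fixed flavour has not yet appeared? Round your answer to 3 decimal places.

0.007

Each order misses the fixed flavour with probability (22-1)/22 = 21/22, independently.
P(still missing after 106) = (21/22)^106 = 0.0072.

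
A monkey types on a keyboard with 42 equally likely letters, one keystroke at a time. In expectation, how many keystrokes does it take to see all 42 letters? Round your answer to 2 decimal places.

After k distinct letters have appeared, the next keystroke gives a new one with probability (42-k)/42, so the expected wait for the (k+1)-th is 42/(42-k).
E[T] = 42/42 + 42/41 + 42/40 + ... + 42/2 + 42/1 = 42·H_{42}.
H_{42} = 4.327, so E[T] = 181.723.

181.72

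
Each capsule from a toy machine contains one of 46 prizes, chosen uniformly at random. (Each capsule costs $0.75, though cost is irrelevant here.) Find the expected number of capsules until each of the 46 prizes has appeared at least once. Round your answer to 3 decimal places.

After k distinct prizes have appeared, the next capsule gives a new one with probability (46-k)/46, so the expected wait for the (k+1)-th is 46/(46-k).
E[T] = 46/46 + 46/45 + 46/44 + ... + 46/2 + 46/1 = 46·H_{46}.
H_{46} = 4.4167, so E[T] = 203.1676.

203.168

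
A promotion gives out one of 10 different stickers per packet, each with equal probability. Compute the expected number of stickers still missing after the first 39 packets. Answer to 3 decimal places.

For each sticker, P(unseen after 39) = (9/10)^39 = 0.0164.
By linearity of expectation, E[unseen] = 10·(9/10)^39 = 0.1642.

0.164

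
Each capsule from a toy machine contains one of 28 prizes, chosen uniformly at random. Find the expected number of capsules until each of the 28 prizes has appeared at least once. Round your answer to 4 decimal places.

109.9608

The wait to go from k to k+1 distinct prizes is geometric with mean 28/(28-k).
E[T] = 28/28 + 28/27 + 28/26 + ... + 28/2 + 28/1 = 28·H_{28}.
H_{28} = 3.92717, so E[T] = 109.96079.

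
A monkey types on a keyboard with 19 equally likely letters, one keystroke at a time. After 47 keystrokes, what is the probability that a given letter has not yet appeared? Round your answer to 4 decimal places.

Each keystroke misses the fixed letter with probability (19-1)/19 = 18/19, independently.
P(still missing after 47) = (18/19)^47 = 0.07878.

0.0788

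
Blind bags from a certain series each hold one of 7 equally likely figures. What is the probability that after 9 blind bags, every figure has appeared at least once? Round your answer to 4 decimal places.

Let A_i be the event that figure i is missing after 9 blind bags. By inclusion–exclusion on the A_i,
P(all seen) = Σ_{j=0}^{7} (-1)^j C(7,j)((7-j)/7)^9
= 1.00000 - 1.74814 + 1.01641 - 0.22737 + 0.01707 - 0.00027 + 0.00000 - 0.00000
= 0.05770.

0.0577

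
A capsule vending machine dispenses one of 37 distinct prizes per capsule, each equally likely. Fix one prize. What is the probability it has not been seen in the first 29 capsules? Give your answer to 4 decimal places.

0.4518

On each capsule the fixed prize fails to appear with probability 36/37.
P(still missing after 29) = (36/37)^29 = 0.45178.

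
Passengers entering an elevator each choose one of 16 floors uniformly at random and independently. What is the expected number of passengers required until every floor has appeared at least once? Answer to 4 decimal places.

54.0917

Split into phases: going from k distinct to k+1 distinct takes on average 16/(16-k) passengers.
E[T] = 16/16 + 16/15 + 16/14 + ... + 16/2 + 16/1 = 16·H_{16}.
H_{16} = 3.38073, so E[T] = 54.09166.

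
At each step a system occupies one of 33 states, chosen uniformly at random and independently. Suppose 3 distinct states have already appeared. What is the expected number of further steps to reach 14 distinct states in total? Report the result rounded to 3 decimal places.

From k distinct to k+1 distinct takes on average 33/(33-k) steps.
Sum over k = 3,...,13: E = 33/30 + 33/29 + 33/28 + ... + 33/21 + 33/20 = 14.7592.

14.759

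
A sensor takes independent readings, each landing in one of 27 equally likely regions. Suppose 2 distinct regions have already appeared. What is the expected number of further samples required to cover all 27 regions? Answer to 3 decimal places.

103.031

The wait to go from k to k+1 distinct regions is geometric with mean 27/(27-k).
Sum over k = 2,...,26: E = 27/25 + 27/24 + 27/23 + ... + 27/2 + 27/1 = 103.0309.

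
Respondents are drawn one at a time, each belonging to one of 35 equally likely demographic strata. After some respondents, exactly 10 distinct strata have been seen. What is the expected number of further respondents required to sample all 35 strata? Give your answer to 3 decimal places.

133.559

From k distinct to k+1 distinct takes on average 35/(35-k) respondents.
Sum over k = 10,...,34: E = 35/25 + 35/24 + 35/23 + ... + 35/2 + 35/1 = 133.5585.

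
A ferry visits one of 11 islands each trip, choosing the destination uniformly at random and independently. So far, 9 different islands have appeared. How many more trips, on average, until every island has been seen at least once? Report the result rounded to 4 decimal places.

16.5000

The wait to go from k to k+1 distinct islands is geometric with mean 11/(11-k).
Sum over k = 9,...,10: E = 11/2 + 11/1 = 16.50000.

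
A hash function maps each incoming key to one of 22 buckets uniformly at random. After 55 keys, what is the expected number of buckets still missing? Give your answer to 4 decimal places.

1.7031

For each bucket, P(unseen after 55) = (21/22)^55 = 0.07741.
By linearity of expectation, E[unseen] = 22·(21/22)^55 = 1.70309.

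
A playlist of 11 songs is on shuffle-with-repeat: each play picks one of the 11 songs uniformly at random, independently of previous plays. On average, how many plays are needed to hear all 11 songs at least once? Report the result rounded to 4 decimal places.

Split into phases: going from k distinct to k+1 distinct takes on average 11/(11-k) plays.
E[T] = 11/11 + 11/10 + 11/9 + ... + 11/2 + 11/1 = 11·H_{11}.
H_{11} = 3.01988, so E[T] = 33.21865.

33.2187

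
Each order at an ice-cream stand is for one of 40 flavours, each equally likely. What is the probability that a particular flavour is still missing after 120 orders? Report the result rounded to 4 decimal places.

Each order misses the fixed flavour with probability (40-1)/40 = 39/40, independently.
P(still missing after 120) = (39/40)^120 = 0.04792.

0.0479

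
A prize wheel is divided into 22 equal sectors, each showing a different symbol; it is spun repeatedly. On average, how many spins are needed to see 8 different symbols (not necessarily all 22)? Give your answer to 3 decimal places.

With k distinct symbols already seen, the next new one arrives after an expected 22/(22-k) spins.
Sum over k = 0,...,7: E = 22/22 + 22/21 + 22/20 + ... + 22/16 + 22/15 = 9.6635.

9.664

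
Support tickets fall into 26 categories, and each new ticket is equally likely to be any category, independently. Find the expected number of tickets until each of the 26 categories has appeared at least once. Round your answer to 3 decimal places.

The wait to go from k to k+1 distinct categories is geometric with mean 26/(26-k).
E[T] = 26/26 + 26/25 + 26/24 + ... + 26/2 + 26/1 = 26·H_{26}.
H_{26} = 3.8544, so E[T] = 100.2149.

100.215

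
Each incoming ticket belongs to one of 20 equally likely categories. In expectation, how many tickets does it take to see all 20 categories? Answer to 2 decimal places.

71.95

After k distinct categories have appeared, the next ticket gives a new one with probability (20-k)/20, so the expected wait for the (k+1)-th is 20/(20-k).
E[T] = 20/20 + 20/19 + 20/18 + ... + 20/2 + 20/1 = 20·H_{20}.
H_{20} = 3.598, so E[T] = 71.955.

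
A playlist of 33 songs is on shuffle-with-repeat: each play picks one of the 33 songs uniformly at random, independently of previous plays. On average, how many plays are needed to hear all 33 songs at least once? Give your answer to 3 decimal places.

134.930

The wait to go from k to k+1 distinct songs is geometric with mean 33/(33-k).
E[T] = 33/33 + 33/32 + 33/31 + ... + 33/2 + 33/1 = 33·H_{33}.
H_{33} = 4.0888, so E[T] = 134.9303.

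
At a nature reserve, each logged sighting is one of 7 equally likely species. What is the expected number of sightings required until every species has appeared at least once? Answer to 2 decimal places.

18.15

Split into phases: going from k distinct to k+1 distinct takes on average 7/(7-k) sightings.
E[T] = 7/7 + 7/6 + 7/5 + ... + 7/2 + 7/1 = 7·H_{7}.
H_{7} = 2.593, so E[T] = 18.150.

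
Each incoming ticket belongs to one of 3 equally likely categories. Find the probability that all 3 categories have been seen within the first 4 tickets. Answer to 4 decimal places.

Let A_i be the event that category i is missing after 4 tickets. By inclusion–exclusion on the A_i,
P(all seen) = Σ_{j=0}^{3} (-1)^j C(3,j)((3-j)/3)^4
= 1.00000 - 0.59259 + 0.03704 - 0.00000
= 0.44444.

0.4444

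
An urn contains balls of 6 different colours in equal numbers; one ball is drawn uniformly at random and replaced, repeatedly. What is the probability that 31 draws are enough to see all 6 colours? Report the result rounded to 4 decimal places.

Let A_i be the event that colour i is missing after 31 draws. By inclusion–exclusion on the A_i,
P(all seen) = Σ_{j=0}^{6} (-1)^j C(6,j)((6-j)/6)^31
= 1.00000 - 0.02106 + 0.00005 - 0.00000 + 0.00000 - 0.00000 + 0.00000
= 0.97899.

0.9790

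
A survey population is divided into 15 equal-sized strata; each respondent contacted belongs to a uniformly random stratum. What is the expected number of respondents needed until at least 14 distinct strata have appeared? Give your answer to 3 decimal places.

With k distinct strata already seen, the next new one arrives after an expected 15/(15-k) respondents.
Sum over k = 0,...,13: E = 15/15 + 15/14 + 15/13 + ... + 15/3 + 15/2 = 34.7734.

34.773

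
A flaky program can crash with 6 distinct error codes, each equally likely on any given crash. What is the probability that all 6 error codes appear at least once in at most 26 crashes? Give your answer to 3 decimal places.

Let A_i be the event that error code i is missing after 26 crashes. By inclusion–exclusion on the A_i,
P(all seen) = Σ_{j=0}^{6} (-1)^j C(6,j)((6-j)/6)^26
= 1.0000 - 0.0524 + 0.0004 - 0.0000 + 0.0000 - 0.0000 + 0.0000
= 0.9480.

0.948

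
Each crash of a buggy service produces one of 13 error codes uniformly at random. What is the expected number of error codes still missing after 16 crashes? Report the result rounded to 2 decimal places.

3.61

For each error code, P(unseen after 16) = (12/13)^16 = 0.278.
By linearity of expectation, E[unseen] = 13·(12/13)^16 = 3.612.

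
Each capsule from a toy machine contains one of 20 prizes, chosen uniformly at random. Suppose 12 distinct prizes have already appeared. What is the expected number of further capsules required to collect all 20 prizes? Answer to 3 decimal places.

54.357

The wait to go from k to k+1 distinct prizes is geometric with mean 20/(20-k).
Sum over k = 12,...,19: E = 20/8 + 20/7 + 20/6 + ... + 20/2 + 20/1 = 54.3571.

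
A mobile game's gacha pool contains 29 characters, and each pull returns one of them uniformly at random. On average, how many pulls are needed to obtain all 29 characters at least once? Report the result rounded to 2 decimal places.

After k distinct characters have appeared, the next pull gives a new one with probability (29-k)/29, so the expected wait for the (k+1)-th is 29/(29-k).
E[T] = 29/29 + 29/28 + 29/27 + ... + 29/2 + 29/1 = 29·H_{29}.
H_{29} = 3.962, so E[T] = 114.888.

114.89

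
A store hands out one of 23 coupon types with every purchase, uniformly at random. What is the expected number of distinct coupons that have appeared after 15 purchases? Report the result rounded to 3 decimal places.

11.193

For each coupon, P(seen in 15 purchases) = 1 - (22/23)^15 = 0.4866.
By linearity of expectation, E[distinct seen] = 23·(1 - (22/23)^15) = 11.1927.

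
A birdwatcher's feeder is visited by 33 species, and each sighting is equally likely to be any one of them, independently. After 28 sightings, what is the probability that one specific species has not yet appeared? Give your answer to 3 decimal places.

0.422

Each sighting misses the fixed species with probability (33-1)/33 = 32/33, independently.
P(still missing after 28) = (32/33)^28 = 0.4225.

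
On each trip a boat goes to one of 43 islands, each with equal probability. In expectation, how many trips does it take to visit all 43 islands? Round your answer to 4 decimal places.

187.0499

The wait to go from k to k+1 distinct islands is geometric with mean 43/(43-k).
E[T] = 43/43 + 43/42 + 43/41 + ... + 43/2 + 43/1 = 43·H_{43}.
H_{43} = 4.35000, so E[T] = 187.04994.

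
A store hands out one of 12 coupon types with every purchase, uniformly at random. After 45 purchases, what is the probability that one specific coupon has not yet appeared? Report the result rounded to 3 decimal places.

0.020

Each purchase misses the fixed coupon with probability (12-1)/12 = 11/12, independently.
P(still missing after 45) = (11/12)^45 = 0.0199.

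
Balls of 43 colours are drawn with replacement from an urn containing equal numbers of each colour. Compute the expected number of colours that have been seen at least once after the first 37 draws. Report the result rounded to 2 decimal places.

25.00

For each colour, P(seen in 37 draws) = 1 - (42/43)^37 = 0.581.
By linearity of expectation, E[distinct seen] = 43·(1 - (42/43)^37) = 24.996.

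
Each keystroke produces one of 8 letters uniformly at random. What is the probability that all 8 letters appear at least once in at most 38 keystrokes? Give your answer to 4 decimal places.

0.9505

Let A_i be the event that letter i is missing after 38 keystrokes. By inclusion–exclusion on the A_i,
P(all seen) = Σ_{j=0}^{8} (-1)^j C(8,j)((8-j)/8)^38
= 1.00000 - 0.05005 + 0.00050 - 0.00000 + 0.00000 - 0.00000 + 0.00000 - 0.00000 + 0.00000
= 0.95045.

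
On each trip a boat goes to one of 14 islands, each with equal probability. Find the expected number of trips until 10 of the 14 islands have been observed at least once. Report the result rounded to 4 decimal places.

16.3552

Going from k to k+1 distinct takes a geometric number of trips with mean 14/(14-k).
Sum over k = 0,...,9: E = 14/14 + 14/13 + 14/12 + ... + 14/6 + 14/5 = 16.35521.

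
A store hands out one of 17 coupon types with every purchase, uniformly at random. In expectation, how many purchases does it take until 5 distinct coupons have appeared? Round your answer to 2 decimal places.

5.72

With k distinct coupons already seen, the next new one arrives after an expected 17/(17-k) purchases.
Sum over k = 0,...,4: E = 17/17 + 17/16 + 17/15 + 17/14 + 17/13 = 5.718.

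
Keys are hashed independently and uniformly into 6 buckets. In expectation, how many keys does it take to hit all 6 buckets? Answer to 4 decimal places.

After k distinct buckets have appeared, the next key gives a new one with probability (6-k)/6, so the expected wait for the (k+1)-th is 6/(6-k).
E[T] = 6/6 + 6/5 + 6/4 + 6/3 + 6/2 + 6/1 = 6·H_{6}.
H_{6} = 2.45000, so E[T] = 14.70000.

14.7000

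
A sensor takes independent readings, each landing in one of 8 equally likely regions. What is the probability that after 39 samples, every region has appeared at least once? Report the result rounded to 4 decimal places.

0.9566

Let A_i be the event that region i is missing after 39 samples. By inclusion–exclusion on the A_i,
P(all seen) = Σ_{j=0}^{8} (-1)^j C(8,j)((8-j)/8)^39
= 1.00000 - 0.04379 + 0.00038 - 0.00000 + 0.00000 - 0.00000 + 0.00000 - 0.00000 + 0.00000
= 0.95658.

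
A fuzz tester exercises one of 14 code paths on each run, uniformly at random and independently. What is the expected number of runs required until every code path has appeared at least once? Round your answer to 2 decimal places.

After k distinct code paths have appeared, the next run gives a new one with probability (14-k)/14, so the expected wait for the (k+1)-th is 14/(14-k).
E[T] = 14/14 + 14/13 + 14/12 + ... + 14/2 + 14/1 = 14·H_{14}.
H_{14} = 3.252, so E[T] = 45.522.

45.52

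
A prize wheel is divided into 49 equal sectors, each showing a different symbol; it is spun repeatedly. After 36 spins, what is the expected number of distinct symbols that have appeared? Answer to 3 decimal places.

For each symbol, P(seen in 36 spins) = 1 - (48/49)^36 = 0.5240.
By linearity of expectation, E[distinct seen] = 49·(1 - (48/49)^36) = 25.6750.

25.675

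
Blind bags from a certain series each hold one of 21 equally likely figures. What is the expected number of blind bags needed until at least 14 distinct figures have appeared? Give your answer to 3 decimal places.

22.103

Going from k to k+1 distinct takes a geometric number of blind bags with mean 21/(21-k).
Sum over k = 0,...,13: E = 21/21 + 21/20 + 21/19 + ... + 21/9 + 21/8 = 22.1025.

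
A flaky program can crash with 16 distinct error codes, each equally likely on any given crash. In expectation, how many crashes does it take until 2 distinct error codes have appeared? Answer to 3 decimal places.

Going from k to k+1 distinct takes a geometric number of crashes with mean 16/(16-k).
Sum over k = 0,...,1: E = 16/16 + 16/15 = 2.0667.

2.067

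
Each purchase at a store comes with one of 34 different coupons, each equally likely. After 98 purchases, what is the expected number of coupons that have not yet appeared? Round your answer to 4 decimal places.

1.8235

For each coupon, P(unseen after 98) = (33/34)^98 = 0.05363.
By linearity of expectation, E[unseen] = 34·(33/34)^98 = 1.82352.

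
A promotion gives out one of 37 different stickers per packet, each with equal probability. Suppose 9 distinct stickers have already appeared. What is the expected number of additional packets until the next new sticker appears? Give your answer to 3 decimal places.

Each packet yields a new sticker with probability (37-9)/37 = 28/37, so the wait is geometric with mean 37/28.
E = 37/28 = 1.3214.

1.321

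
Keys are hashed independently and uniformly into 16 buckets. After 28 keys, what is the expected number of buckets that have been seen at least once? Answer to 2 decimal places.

13.37

For each bucket, P(seen in 28 keys) = 1 - (15/16)^28 = 0.836.
By linearity of expectation, E[distinct seen] = 16·(1 - (15/16)^28) = 13.374.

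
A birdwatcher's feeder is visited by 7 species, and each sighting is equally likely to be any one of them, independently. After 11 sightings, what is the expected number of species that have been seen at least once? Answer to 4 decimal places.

5.7157

For each species, P(seen in 11 sightings) = 1 - (6/7)^11 = 0.81652.
By linearity of expectation, E[distinct seen] = 7·(1 - (6/7)^11) = 5.71565.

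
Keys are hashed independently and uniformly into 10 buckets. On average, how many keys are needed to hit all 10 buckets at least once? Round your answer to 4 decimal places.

After k distinct buckets have appeared, the next key gives a new one with probability (10-k)/10, so the expected wait for the (k+1)-th is 10/(10-k).
E[T] = 10/10 + 10/9 + 10/8 + ... + 10/2 + 10/1 = 10·H_{10}.
H_{10} = 2.92897, so E[T] = 29.28968.

29.2897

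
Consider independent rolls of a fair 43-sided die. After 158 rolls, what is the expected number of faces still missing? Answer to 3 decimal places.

1.044

For each face, P(unseen after 158) = (42/43)^158 = 0.0243.
By linearity of expectation, E[unseen] = 43·(42/43)^158 = 1.0443.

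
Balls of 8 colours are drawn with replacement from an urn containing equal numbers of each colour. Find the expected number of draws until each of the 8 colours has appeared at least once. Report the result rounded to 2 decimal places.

Split into phases: going from k distinct to k+1 distinct takes on average 8/(8-k) draws.
E[T] = 8/8 + 8/7 + 8/6 + ... + 8/2 + 8/1 = 8·H_{8}.
H_{8} = 2.718, so E[T] = 21.743.

21.74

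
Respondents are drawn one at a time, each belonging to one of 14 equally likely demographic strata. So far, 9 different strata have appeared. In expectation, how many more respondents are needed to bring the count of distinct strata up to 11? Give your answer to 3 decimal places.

6.300

From k distinct to k+1 distinct takes on average 14/(14-k) respondents.
Sum over k = 9,...,10: E = 14/5 + 14/4 = 6.3000.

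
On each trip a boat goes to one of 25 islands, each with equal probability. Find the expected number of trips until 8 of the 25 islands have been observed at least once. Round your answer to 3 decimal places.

9.410

With k distinct islands already seen, the next new one arrives after an expected 25/(25-k) trips.
Sum over k = 0,...,7: E = 25/25 + 25/24 + 25/23 + ... + 25/19 + 25/18 = 9.4101.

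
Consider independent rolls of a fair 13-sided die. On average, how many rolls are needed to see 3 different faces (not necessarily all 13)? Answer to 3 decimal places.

Going from k to k+1 distinct takes a geometric number of rolls with mean 13/(13-k).
Sum over k = 0,...,2: E = 13/13 + 13/12 + 13/11 = 3.2652.

3.265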